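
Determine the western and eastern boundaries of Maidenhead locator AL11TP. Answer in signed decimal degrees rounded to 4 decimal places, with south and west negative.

-176.4167, -176.3333

Field A=0, L=11: +0·20° lon, +11·10° lat → SW at lon -180°, lat 20°.
Square 1, 1: +1·2° lon, +1·1° lat → SW at lon -178°, lat 21°.
Subsquare t=19, p=15: +19·0.0833333° lon, +15·0.0416667° lat → SW at lon -176.417°, lat 21.625°.
Cell spans 0.0833333° lon × 0.0416667° lat.
west -176.4167, east -176.3333.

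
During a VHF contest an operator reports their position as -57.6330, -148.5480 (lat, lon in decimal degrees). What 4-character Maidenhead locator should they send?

BD52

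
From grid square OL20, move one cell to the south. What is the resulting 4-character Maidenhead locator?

OK29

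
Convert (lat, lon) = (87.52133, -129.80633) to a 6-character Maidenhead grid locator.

CR57cm

Shift to the Maidenhead origin (180°W, 90°S): lon 50.1937, lat 177.5213.
Field: 50.1937/20 → 2 → C, 177.5213/10 → 17 → R; chars CR.
Square: 10.1937/2 → 5, 7.5213/1 → 7; chars 57.
Subsquare: 0.1937/0.0833333 → 2 → c, 0.5213/0.0416667 → 12 → m; chars cm.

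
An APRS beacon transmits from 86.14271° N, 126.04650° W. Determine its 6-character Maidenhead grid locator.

CR66xd

Shift to the Maidenhead origin (180°W, 90°S): lon 53.9535, lat 176.1427.
Field: 53.9535/20 → 2 → C, 176.1427/10 → 17 → R; chars CR.
Square: 13.9535/2 → 6, 6.1427/1 → 6; chars 66.
Subsquare: 1.9535/0.0833333 → 23 → x, 0.1427/0.0416667 → 3 → d; chars xd.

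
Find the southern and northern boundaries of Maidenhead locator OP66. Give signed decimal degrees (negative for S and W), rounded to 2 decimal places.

Field O=14, P=15: +14·20° lon, +15·10° lat → SW at lon 100°, lat 60°.
Square 6, 6: +6·2° lon, +6·1° lat → SW at lon 112°, lat 66°.
Cell spans 2° lon × 1° lat.
south 66.00, north 67.00.

66.00, 67.00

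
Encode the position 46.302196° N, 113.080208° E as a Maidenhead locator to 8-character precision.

ON66mh92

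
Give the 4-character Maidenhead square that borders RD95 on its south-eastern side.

Longitude square 9; +1 → 10, wraps to 0, carry into field.
Longitude field R = 17; +1 → 18, wraps to 0 = A, wrapping around the antimeridian.
Latitude square 5; −1 → 4.

AD04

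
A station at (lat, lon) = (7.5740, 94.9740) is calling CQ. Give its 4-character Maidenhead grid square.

Add 180° to longitude and 90° to latitude: 274.97, 97.57.
Field: lon ⌊274.97/20⌋ = 13 → N; lat ⌊97.57/10⌋ = 9 → J.
Square: lon ⌊14.97/2⌋ = 7; lat ⌊7.57/1⌋ = 7.

NJ77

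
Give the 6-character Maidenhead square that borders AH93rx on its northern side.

AH94ra

Latitude subsquare x = 23; +1 → 24, wraps to 0 = a, carry into square.
Latitude square 3; +1 → 4.
The longitude characters are unchanged.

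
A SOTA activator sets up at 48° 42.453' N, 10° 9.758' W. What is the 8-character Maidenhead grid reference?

IN48wq09

Add 180° to longitude and 90° to latitude: 169.83737, 138.70755.
Field: lon ⌊169.83737/20⌋ = 8 → I; lat ⌊138.70755/10⌋ = 13 → N.
Square: lon ⌊9.83737/2⌋ = 4; lat ⌊8.70755/1⌋ = 8.
Subsquare: lon ⌊1.83737/0.0833333⌋ = 22 → w; lat ⌊0.70755/0.0416667⌋ = 16 → q.
Extended square: lon ⌊0.00403/0.00833333⌋ = 0; lat ⌊0.04088/0.00416667⌋ = 9.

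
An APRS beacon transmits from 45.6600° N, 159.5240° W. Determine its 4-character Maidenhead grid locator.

BN05

Shift to the Maidenhead origin (180°W, 90°S): lon 20.48, lat 135.66.
Field (20°×10°, letters A–R): 20.48/20 → 1 → B, 135.66/10 → 13 → N; chars BN.
Square (2°×1°, digits 0–9): 0.48/2 → 0, 5.66/1 → 5; chars 05.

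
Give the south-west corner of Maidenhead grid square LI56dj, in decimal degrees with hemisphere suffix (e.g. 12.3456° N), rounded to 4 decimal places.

3.6250° S, 50.2500° E

Field L=11, I=8: +11·20° lon, +8·10° lat → SW at lon 40°, lat -10°.
Square 5, 6: +5·2° lon, +6·1° lat → SW at lon 50°, lat -4°.
Subsquare d=3, j=9: +3·0.0833333° lon, +9·0.0416667° lat → SW at lon 50.25°, lat -3.625°.
latitude 3.6250° S, longitude 50.2500° E.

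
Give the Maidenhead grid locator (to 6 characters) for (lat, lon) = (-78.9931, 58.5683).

Shift to the Maidenhead origin (180°W, 90°S): lon 238.5683, lat 11.0069.
Field: 238.5683/20 → 11 → L, 11.0069/10 → 1 → B; chars LB.
Square: 18.5683/2 → 9, 1.0069/1 → 1; chars 91.
Subsquare: 0.5683/0.0833333 → 6 → g, 0.0069/0.0416667 → 0 → a; chars ga.

LB91ga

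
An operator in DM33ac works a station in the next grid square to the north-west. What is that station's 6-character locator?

DM23xd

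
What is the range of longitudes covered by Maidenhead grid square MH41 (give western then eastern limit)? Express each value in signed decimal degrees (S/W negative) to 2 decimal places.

68.00, 70.00

Field M=12, H=7: +12·20° lon, +7·10° lat → SW at lon 60°, lat -20°.
Square 4, 1: +4·2° lon, +1·1° lat → SW at lon 68°, lat -19°.
Cell spans 2° lon × 1° lat.
west 68.00, east 70.00.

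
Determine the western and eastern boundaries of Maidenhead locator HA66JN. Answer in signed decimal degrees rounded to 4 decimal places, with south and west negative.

Field H=7, A=0: +7·20° lon, +0·10° lat → SW at lon -40°, lat -90°.
Square 6, 6: +6·2° lon, +6·1° lat → SW at lon -28°, lat -84°.
Subsquare j=9, n=13: +9·0.0833333° lon, +13·0.0416667° lat → SW at lon -27.25°, lat -83.4583°.
Cell spans 0.0833333° lon × 0.0416667° lat.
west -27.2500, east -27.1667.

-27.2500, -27.1667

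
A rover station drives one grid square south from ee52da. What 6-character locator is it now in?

EE51dx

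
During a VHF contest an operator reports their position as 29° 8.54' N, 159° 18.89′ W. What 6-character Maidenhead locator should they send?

BL09id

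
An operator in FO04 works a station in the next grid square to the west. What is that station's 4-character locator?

Longitude square 0; −1 → -1, wraps to 9, carry into field.
Longitude field F = 5; −1 → 4 = E.
The latitude characters are unchanged.

EO94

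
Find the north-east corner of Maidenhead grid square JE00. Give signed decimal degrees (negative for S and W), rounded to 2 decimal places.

Field J=9, E=4: +9·20° lon, +4·10° lat → SW at lon 0°, lat -50°.
Square 0, 0: +0·2° lon, +0·1° lat → SW at lon 0°, lat -50°.
Cell spans 2° lon × 1° lat. NE corner is SW corner plus one full cell.
latitude -49.00, longitude 2.00.

-49.00, 2.00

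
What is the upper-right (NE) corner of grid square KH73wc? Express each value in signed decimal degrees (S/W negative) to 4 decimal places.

Field K=10, H=7: +10·20° lon, +7·10° lat → SW at lon 20°, lat -20°.
Square 7, 3: +7·2° lon, +3·1° lat → SW at lon 34°, lat -17°.
Subsquare w=22, c=2: +22·0.0833333° lon, +2·0.0416667° lat → SW at lon 35.8333°, lat -16.9167°.
Cell spans 0.0833333° lon × 0.0416667° lat. NE corner is SW corner plus one full cell.
latitude -16.8750, longitude 35.9167.

-16.8750, 35.9167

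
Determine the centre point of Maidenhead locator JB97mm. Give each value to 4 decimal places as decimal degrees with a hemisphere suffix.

Field J=9, B=1: +9·20° lon, +1·10° lat → SW at lon 0°, lat -80°.
Square 9, 7: +9·2° lon, +7·1° lat → SW at lon 18°, lat -73°.
Subsquare m=12, m=12: +12·0.0833333° lon, +12·0.0416667° lat → SW at lon 19°, lat -72.5°.
Cell spans 0.0833333° lon × 0.0416667° lat. Centre is SW corner plus half of each.
latitude 72.4792° S, longitude 19.0417° E.

72.4792° S, 19.0417° E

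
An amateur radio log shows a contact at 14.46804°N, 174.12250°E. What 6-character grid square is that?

Offset from 180°W / 90°S: lon 354.1225°, lat 104.4680°.
Field: lon ⌊354.1225/20⌋ = 17 → R; lat ⌊104.4680/10⌋ = 10 → K.
Square: lon ⌊14.1225/2⌋ = 7; lat ⌊4.4680/1⌋ = 4.
Subsquare: lon ⌊0.1225/0.0833333⌋ = 1 → b; lat ⌊0.4680/0.0416667⌋ = 11 → l.

RK74bl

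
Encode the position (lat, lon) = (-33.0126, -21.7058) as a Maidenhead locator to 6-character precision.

HF96dx

Shift to the Maidenhead origin (180°W, 90°S): lon 158.2942, lat 56.9874.
Field: 158.2942/20 → 7 → H, 56.9874/10 → 5 → F; chars HF.
Square: 18.2942/2 → 9, 6.9874/1 → 6; chars 96.
Subsquare: 0.2942/0.0833333 → 3 → d, 0.9874/0.0416667 → 23 → x; chars dx.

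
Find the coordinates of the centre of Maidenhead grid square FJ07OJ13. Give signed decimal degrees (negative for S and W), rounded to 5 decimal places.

7.38958, -78.82083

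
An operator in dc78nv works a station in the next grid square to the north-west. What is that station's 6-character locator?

Longitude subsquare n = 13; −1 → 12 = m.
Latitude subsquare v = 21; +1 → 22 = w.

DC78mw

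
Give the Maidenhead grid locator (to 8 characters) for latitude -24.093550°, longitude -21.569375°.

HG95fv17

Add 180° to longitude and 90° to latitude: 158.43062, 65.90645.
Field (20°×10°, letters A–R): lon ⌊158.43062/20⌋ = 7 → H; lat ⌊65.90645/10⌋ = 6 → G.
Square (2°×1°, digits 0–9): lon ⌊18.43062/2⌋ = 9; lat ⌊5.90645/1⌋ = 5.
Subsquare (5′×2.5′, letters a–x): lon ⌊0.43062/0.0833333⌋ = 5 → f; lat ⌊0.90645/0.0416667⌋ = 21 → v.
Extended square (30″×15″, digits 0–9): lon ⌊0.01396/0.00833333⌋ = 1; lat ⌊0.03145/0.00416667⌋ = 7.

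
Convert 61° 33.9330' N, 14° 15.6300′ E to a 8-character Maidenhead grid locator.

Offset from 180°W / 90°S: lon 194.26050°, lat 151.56555°.
Field (20°×10°, letters A–R): lon ⌊194.26050/20⌋ = 9 → J; lat ⌊151.56555/10⌋ = 15 → P.
Square (2°×1°, digits 0–9): lon ⌊14.26050/2⌋ = 7; lat ⌊1.56555/1⌋ = 1.
Subsquare (5′×2.5′, letters a–x): lon ⌊0.26050/0.0833333⌋ = 3 → d; lat ⌊0.56555/0.0416667⌋ = 13 → n.
Extended square (30″×15″, digits 0–9): lon ⌊0.01050/0.00833333⌋ = 1; lat ⌊0.02388/0.00416667⌋ = 5.

JP71dn15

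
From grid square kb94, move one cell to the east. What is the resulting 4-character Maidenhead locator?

Longitude square 9; +1 → 10, wraps to 0, carry into field.
Longitude field K = 10; +1 → 11 = L.
The latitude characters are unchanged.

LB04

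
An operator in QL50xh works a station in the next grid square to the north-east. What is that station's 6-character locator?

Longitude subsquare x = 23; +1 → 24, wraps to 0 = a, carry into square.
Longitude square 5; +1 → 6.
Latitude subsquare h = 7; +1 → 8 = i.

QL60ai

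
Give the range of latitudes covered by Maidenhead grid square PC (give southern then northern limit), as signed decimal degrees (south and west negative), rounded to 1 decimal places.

-70.0, -60.0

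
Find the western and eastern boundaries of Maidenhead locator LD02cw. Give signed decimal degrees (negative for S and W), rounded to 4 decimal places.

40.1667, 40.2500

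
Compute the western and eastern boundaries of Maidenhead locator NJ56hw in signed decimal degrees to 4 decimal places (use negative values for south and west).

Field N=13, J=9: +13·20° lon, +9·10° lat → SW at lon 80°, lat 0°.
Square 5, 6: +5·2° lon, +6·1° lat → SW at lon 90°, lat 6°.
Subsquare h=7, w=22: +7·0.0833333° lon, +22·0.0416667° lat → SW at lon 90.5833°, lat 6.91667°.
Cell spans 0.0833333° lon × 0.0416667° lat.
west 90.5833, east 90.6667.

90.5833, 90.6667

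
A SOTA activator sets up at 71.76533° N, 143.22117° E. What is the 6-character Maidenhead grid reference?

QQ11os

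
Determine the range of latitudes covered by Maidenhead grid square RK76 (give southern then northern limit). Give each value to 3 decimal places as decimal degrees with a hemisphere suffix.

16.000° N, 17.000° N

Field R=17, K=10: +17·20° lon, +10·10° lat → SW at lon 160°, lat 10°.
Square 7, 6: +7·2° lon, +6·1° lat → SW at lon 174°, lat 16°.
Cell spans 2° lon × 1° lat.
south 16.000° N, north 17.000° N.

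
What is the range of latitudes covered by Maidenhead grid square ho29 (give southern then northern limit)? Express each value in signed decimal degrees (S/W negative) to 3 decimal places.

59.000, 60.000

Field H=7, O=14: +7·20° lon, +14·10° lat → SW at lon -40°, lat 50°.
Square 2, 9: +2·2° lon, +9·1° lat → SW at lon -36°, lat 59°.
Cell spans 2° lon × 1° lat.
south 59.000, north 60.000.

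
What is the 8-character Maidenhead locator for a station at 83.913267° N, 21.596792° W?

HR93ev89

Add 180° to longitude and 90° to latitude: 158.40321, 173.91327.
Field: lon ⌊158.40321/20⌋ = 7 → H; lat ⌊173.91327/10⌋ = 17 → R.
Square: lon ⌊18.40321/2⌋ = 9; lat ⌊3.91327/1⌋ = 3.
Subsquare: lon ⌊0.40321/0.0833333⌋ = 4 → e; lat ⌊0.91327/0.0416667⌋ = 21 → v.
Extended square: lon ⌊0.06987/0.00833333⌋ = 8; lat ⌊0.03827/0.00416667⌋ = 9.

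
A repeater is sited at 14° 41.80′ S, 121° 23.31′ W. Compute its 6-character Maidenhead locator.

CH95hh

Shift to the Maidenhead origin (180°W, 90°S): lon 58.6115, lat 75.3033.
Field: lon ⌊58.6115/20⌋ = 2 → C; lat ⌊75.3033/10⌋ = 7 → H.
Square: lon ⌊18.6115/2⌋ = 9; lat ⌊5.3033/1⌋ = 5.
Subsquare: lon ⌊0.6115/0.0833333⌋ = 7 → h; lat ⌊0.3033/0.0416667⌋ = 7 → h.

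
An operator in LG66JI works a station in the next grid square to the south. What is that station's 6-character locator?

LG66jh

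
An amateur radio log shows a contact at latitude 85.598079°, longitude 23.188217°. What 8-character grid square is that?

Shift to the Maidenhead origin (180°W, 90°S): lon 203.18822, lat 175.59808.
Field: lon ⌊203.18822/20⌋ = 10 → K; lat ⌊175.59808/10⌋ = 17 → R.
Square: lon ⌊3.18822/2⌋ = 1; lat ⌊5.59808/1⌋ = 5.
Subsquare: lon ⌊1.18822/0.0833333⌋ = 14 → o; lat ⌊0.59808/0.0416667⌋ = 14 → o.
Extended square: lon ⌊0.02155/0.00833333⌋ = 2; lat ⌊0.01475/0.00416667⌋ = 3.

KR15oo23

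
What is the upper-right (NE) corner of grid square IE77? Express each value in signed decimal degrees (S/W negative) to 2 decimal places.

-42.00, -4.00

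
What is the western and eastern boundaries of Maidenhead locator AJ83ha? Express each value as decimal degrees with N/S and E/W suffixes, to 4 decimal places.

Field A=0, J=9: +0·20° lon, +9·10° lat → SW at lon -180°, lat 0°.
Square 8, 3: +8·2° lon, +3·1° lat → SW at lon -164°, lat 3°.
Subsquare h=7, a=0: +7·0.0833333° lon, +0·0.0416667° lat → SW at lon -163.417°, lat 3°.
Cell spans 0.0833333° lon × 0.0416667° lat.
west 163.4167° W, east 163.3333° W.

163.4167° W, 163.3333° W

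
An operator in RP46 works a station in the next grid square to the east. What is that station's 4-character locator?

RP56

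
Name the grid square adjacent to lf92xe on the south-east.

MF02ad

Longitude subsquare x = 23; +1 → 24, wraps to 0 = a, carry into square.
Longitude square 9; +1 → 10, wraps to 0, carry into field.
Longitude field L = 11; +1 → 12 = M.
Latitude subsquare e = 4; −1 → 3 = d.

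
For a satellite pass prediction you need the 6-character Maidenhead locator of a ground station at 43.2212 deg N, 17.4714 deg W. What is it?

Add 180° to longitude and 90° to latitude: 162.5286, 133.2212.
Field: lon ⌊162.5286/20⌋ = 8 → I; lat ⌊133.2212/10⌋ = 13 → N.
Square: lon ⌊2.5286/2⌋ = 1; lat ⌊3.2212/1⌋ = 3.
Subsquare: lon ⌊0.5286/0.0833333⌋ = 6 → g; lat ⌊0.2212/0.0416667⌋ = 5 → f.

IN13gf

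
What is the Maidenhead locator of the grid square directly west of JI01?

Longitude square 0; −1 → -1, wraps to 9, carry into field.
Longitude field J = 9; −1 → 8 = I.
The latitude characters are unchanged.

II91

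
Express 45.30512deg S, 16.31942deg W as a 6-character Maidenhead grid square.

IE14uq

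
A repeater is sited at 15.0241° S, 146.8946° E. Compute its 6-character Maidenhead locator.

QH34kx

Add 180° to longitude and 90° to latitude: 326.8946, 74.9759.
Field: lon ⌊326.8946/20⌋ = 16 → Q; lat ⌊74.9759/10⌋ = 7 → H.
Square: lon ⌊6.8946/2⌋ = 3; lat ⌊4.9759/1⌋ = 4.
Subsquare: lon ⌊0.8946/0.0833333⌋ = 10 → k; lat ⌊0.9759/0.0416667⌋ = 23 → x.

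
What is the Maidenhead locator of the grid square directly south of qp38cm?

Latitude subsquare m = 12; −1 → 11 = l.
The longitude characters are unchanged.

QP38cl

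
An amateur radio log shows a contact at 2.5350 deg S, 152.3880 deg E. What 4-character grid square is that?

Add 180° to longitude and 90° to latitude: 332.39, 87.47.
Field: lon ⌊332.39/20⌋ = 16 → Q; lat ⌊87.47/10⌋ = 8 → I.
Square: lon ⌊12.39/2⌋ = 6; lat ⌊7.47/1⌋ = 7.

QI67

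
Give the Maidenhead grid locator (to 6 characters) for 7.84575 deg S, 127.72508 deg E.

PI32ud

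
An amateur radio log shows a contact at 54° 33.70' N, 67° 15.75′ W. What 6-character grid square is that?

FO64in

Offset from 180°W / 90°S: lon 112.7375°, lat 144.5617°.
Field (20°×10°, letters A–R): 112.7375/20 → 5 → F, 144.5617/10 → 14 → O; chars FO.
Square (2°×1°, digits 0–9): 12.7375/2 → 6, 4.5617/1 → 4; chars 64.
Subsquare (5′×2.5′, letters a–x): 0.7375/0.0833333 → 8 → i, 0.5617/0.0416667 → 13 → n; chars in.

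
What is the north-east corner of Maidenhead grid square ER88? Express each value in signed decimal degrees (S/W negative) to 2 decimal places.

89.00, -82.00

Field E=4, R=17: +4·20° lon, +17·10° lat → SW at lon -100°, lat 80°.
Square 8, 8: +8·2° lon, +8·1° lat → SW at lon -84°, lat 88°.
Cell spans 2° lon × 1° lat. NE corner is SW corner plus one full cell.
latitude 89.00, longitude -82.00.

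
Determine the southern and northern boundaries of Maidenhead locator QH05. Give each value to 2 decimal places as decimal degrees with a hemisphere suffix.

Field Q=16, H=7: +16·20° lon, +7·10° lat → SW at lon 140°, lat -20°.
Square 0, 5: +0·2° lon, +5·1° lat → SW at lon 140°, lat -15°.
Cell spans 2° lon × 1° lat.
south 15.00° S, north 14.00° S.

15.00° S, 14.00° S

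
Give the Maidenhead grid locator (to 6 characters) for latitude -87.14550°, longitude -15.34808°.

IA22hu

Offset from 180°W / 90°S: lon 164.6519°, lat 2.8545°.
Field: 164.6519/20 → 8 → I, 2.8545/10 → 0 → A; chars IA.
Square: 4.6519/2 → 2, 2.8545/1 → 2; chars 22.
Subsquare: 0.6519/0.0833333 → 7 → h, 0.8545/0.0416667 → 20 → u; chars hu.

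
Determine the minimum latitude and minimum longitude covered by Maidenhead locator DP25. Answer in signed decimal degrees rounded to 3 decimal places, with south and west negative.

Field D=3, P=15: +3·20° lon, +15·10° lat → SW at lon -120°, lat 60°.
Square 2, 5: +2·2° lon, +5·1° lat → SW at lon -116°, lat 65°.
latitude 65.000, longitude -116.000.

65.000, -116.000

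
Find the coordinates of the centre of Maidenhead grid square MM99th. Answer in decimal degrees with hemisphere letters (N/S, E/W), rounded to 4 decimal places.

39.3125° N, 79.6250° E

Field M=12, M=12: +12·20° lon, +12·10° lat → SW at lon 60°, lat 30°.
Square 9, 9: +9·2° lon, +9·1° lat → SW at lon 78°, lat 39°.
Subsquare t=19, h=7: +19·0.0833333° lon, +7·0.0416667° lat → SW at lon 79.5833°, lat 39.2917°.
Cell spans 0.0833333° lon × 0.0416667° lat. Centre is SW corner plus half of each.
latitude 39.3125° N, longitude 79.6250° E.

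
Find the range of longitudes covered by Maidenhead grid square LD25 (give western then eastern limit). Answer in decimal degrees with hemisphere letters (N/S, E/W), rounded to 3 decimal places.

44.000° E, 46.000° E

Field L=11, D=3: +11·20° lon, +3·10° lat → SW at lon 40°, lat -60°.
Square 2, 5: +2·2° lon, +5·1° lat → SW at lon 44°, lat -55°.
Cell spans 2° lon × 1° lat.
west 44.000° E, east 46.000° E.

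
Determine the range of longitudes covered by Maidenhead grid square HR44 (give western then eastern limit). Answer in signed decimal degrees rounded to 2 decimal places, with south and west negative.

-32.00, -30.00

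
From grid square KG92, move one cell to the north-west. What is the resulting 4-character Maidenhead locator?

KG83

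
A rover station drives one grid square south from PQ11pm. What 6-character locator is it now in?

PQ11pl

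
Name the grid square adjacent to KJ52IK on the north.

KJ52il

Latitude subsquare k = 10; +1 → 11 = l.
The longitude characters are unchanged.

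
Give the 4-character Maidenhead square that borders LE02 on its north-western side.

KE93

Longitude square 0; −1 → -1, wraps to 9, carry into field.
Longitude field L = 11; −1 → 10 = K.
Latitude square 2; +1 → 3.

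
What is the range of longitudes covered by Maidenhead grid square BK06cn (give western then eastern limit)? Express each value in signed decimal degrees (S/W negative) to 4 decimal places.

-159.8333, -159.7500

Field B=1, K=10: +1·20° lon, +10·10° lat → SW at lon -160°, lat 10°.
Square 0, 6: +0·2° lon, +6·1° lat → SW at lon -160°, lat 16°.
Subsquare c=2, n=13: +2·0.0833333° lon, +13·0.0416667° lat → SW at lon -159.833°, lat 16.5417°.
Cell spans 0.0833333° lon × 0.0416667° lat.
west -159.8333, east -159.7500.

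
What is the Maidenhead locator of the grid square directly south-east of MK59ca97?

MK59da06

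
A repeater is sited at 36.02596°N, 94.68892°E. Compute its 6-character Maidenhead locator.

NM76ia

Add 180° to longitude and 90° to latitude: 274.6889, 126.0260.
Field: 274.6889/20 → 13 → N, 126.0260/10 → 12 → M; chars NM.
Square: 14.6889/2 → 7, 6.0260/1 → 6; chars 76.
Subsquare: 0.6889/0.0833333 → 8 → i, 0.0260/0.0416667 → 0 → a; chars ia.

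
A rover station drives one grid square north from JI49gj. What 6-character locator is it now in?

JI49gk

Latitude subsquare j = 9; +1 → 10 = k.
The longitude characters are unchanged.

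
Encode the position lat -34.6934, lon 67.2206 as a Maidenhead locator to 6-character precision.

MF35oh

Offset from 180°W / 90°S: lon 247.2206°, lat 55.3066°.
Field: lon ⌊247.2206/20⌋ = 12 → M; lat ⌊55.3066/10⌋ = 5 → F.
Square: lon ⌊7.2206/2⌋ = 3; lat ⌊5.3066/1⌋ = 5.
Subsquare: lon ⌊1.2206/0.0833333⌋ = 14 → o; lat ⌊0.3066/0.0416667⌋ = 7 → h.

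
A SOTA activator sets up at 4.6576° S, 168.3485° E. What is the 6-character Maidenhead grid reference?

RI45ei

Add 180° to longitude and 90° to latitude: 348.3485, 85.3424.
Field (20°×10°, letters A–R): 348.3485/20 → 17 → R, 85.3424/10 → 8 → I; chars RI.
Square (2°×1°, digits 0–9): 8.3485/2 → 4, 5.3424/1 → 5; chars 45.
Subsquare (5′×2.5′, letters a–x): 0.3485/0.0833333 → 4 → e, 0.3424/0.0416667 → 8 → i; chars ei.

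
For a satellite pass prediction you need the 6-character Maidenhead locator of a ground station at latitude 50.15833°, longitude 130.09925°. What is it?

Add 180° to longitude and 90° to latitude: 310.0992, 140.1583.
Field: 310.0992/20 → 15 → P, 140.1583/10 → 14 → O; chars PO.
Square: 10.0992/2 → 5, 0.1583/1 → 0; chars 50.
Subsquare: 0.0992/0.0833333 → 1 → b, 0.1583/0.0416667 → 3 → d; chars bd.

PO50bd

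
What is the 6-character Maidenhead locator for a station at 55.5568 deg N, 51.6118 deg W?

Shift to the Maidenhead origin (180°W, 90°S): lon 128.3882, lat 145.5568.
Field: 128.3882/20 → 6 → G, 145.5568/10 → 14 → O; chars GO.
Square: 8.3882/2 → 4, 5.5568/1 → 5; chars 45.
Subsquare: 0.3882/0.0833333 → 4 → e, 0.5568/0.0416667 → 13 → n; chars en.

GO45en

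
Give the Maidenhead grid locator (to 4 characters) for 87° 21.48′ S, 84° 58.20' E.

NA22

Shift to the Maidenhead origin (180°W, 90°S): lon 264.97, lat 2.64.
Field: lon ⌊264.97/20⌋ = 13 → N; lat ⌊2.64/10⌋ = 0 → A.
Square: lon ⌊4.97/2⌋ = 2; lat ⌊2.64/1⌋ = 2.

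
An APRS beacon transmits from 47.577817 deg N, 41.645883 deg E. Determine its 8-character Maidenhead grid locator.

LN07tn78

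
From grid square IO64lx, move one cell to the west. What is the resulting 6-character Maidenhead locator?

IO64kx

Longitude subsquare l = 11; −1 → 10 = k.
The latitude characters are unchanged.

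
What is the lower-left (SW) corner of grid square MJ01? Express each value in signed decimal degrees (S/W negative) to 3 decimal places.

1.000, 60.000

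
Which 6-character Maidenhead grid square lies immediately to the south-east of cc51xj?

CC61ai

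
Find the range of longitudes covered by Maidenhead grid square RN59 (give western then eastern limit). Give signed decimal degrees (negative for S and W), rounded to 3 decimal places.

Field R=17, N=13: +17·20° lon, +13·10° lat → SW at lon 160°, lat 40°.
Square 5, 9: +5·2° lon, +9·1° lat → SW at lon 170°, lat 49°.
Cell spans 2° lon × 1° lat.
west 170.000, east 172.000.

170.000, 172.000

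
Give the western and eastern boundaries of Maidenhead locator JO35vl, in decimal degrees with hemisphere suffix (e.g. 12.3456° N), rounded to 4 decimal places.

Field J=9, O=14: +9·20° lon, +14·10° lat → SW at lon 0°, lat 50°.
Square 3, 5: +3·2° lon, +5·1° lat → SW at lon 6°, lat 55°.
Subsquare v=21, l=11: +21·0.0833333° lon, +11·0.0416667° lat → SW at lon 7.75°, lat 55.4583°.
Cell spans 0.0833333° lon × 0.0416667° lat.
west 7.7500° E, east 7.8333° E.

7.7500° E, 7.8333° E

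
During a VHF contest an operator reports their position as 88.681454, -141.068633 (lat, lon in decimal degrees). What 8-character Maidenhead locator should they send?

Offset from 180°W / 90°S: lon 38.93137°, lat 178.68145°.
Field: 38.93137/20 → 1 → B, 178.68145/10 → 17 → R; chars BR.
Square: 18.93137/2 → 9, 8.68145/1 → 8; chars 98.
Subsquare: 0.93137/0.0833333 → 11 → l, 0.68145/0.0416667 → 16 → q; chars lq.
Extended square: 0.01470/0.00833333 → 1, 0.01479/0.00416667 → 3; chars 13.

BR98lq13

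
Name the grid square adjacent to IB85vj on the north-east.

IB85wk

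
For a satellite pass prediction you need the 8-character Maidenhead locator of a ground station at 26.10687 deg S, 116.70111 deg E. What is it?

Add 180° to longitude and 90° to latitude: 296.70111, 63.89313.
Field: 296.70111/20 → 14 → O, 63.89313/10 → 6 → G; chars OG.
Square: 16.70111/2 → 8, 3.89313/1 → 3; chars 83.
Subsquare: 0.70111/0.0833333 → 8 → i, 0.89313/0.0416667 → 21 → v; chars iv.
Extended square: 0.03444/0.00833333 → 4, 0.01813/0.00416667 → 4; chars 44.

OG83iv44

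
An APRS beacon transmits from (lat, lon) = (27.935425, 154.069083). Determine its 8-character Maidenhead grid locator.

QL77aw84

Shift to the Maidenhead origin (180°W, 90°S): lon 334.06908, lat 117.93542.
Field: 334.06908/20 → 16 → Q, 117.93542/10 → 11 → L; chars QL.
Square: 14.06908/2 → 7, 7.93542/1 → 7; chars 77.
Subsquare: 0.06908/0.0833333 → 0 → a, 0.93542/0.0416667 → 22 → w; chars aw.
Extended square: 0.06908/0.00833333 → 8, 0.01876/0.00416667 → 4; chars 84.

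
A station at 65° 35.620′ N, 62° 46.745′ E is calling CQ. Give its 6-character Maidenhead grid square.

Offset from 180°W / 90°S: lon 242.7791°, lat 155.5937°.
Field (20°×10°, letters A–R): lon ⌊242.7791/20⌋ = 12 → M; lat ⌊155.5937/10⌋ = 15 → P.
Square (2°×1°, digits 0–9): lon ⌊2.7791/2⌋ = 1; lat ⌊5.5937/1⌋ = 5.
Subsquare (5′×2.5′, letters a–x): lon ⌊0.7791/0.0833333⌋ = 9 → j; lat ⌊0.5937/0.0416667⌋ = 14 → o.

MP15jo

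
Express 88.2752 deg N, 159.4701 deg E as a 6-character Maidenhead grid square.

QR98rg

Offset from 180°W / 90°S: lon 339.4701°, lat 178.2752°.
Field: lon ⌊339.4701/20⌋ = 16 → Q; lat ⌊178.2752/10⌋ = 17 → R.
Square: lon ⌊19.4701/2⌋ = 9; lat ⌊8.2752/1⌋ = 8.
Subsquare: lon ⌊1.4701/0.0833333⌋ = 17 → r; lat ⌊0.2752/0.0416667⌋ = 6 → g.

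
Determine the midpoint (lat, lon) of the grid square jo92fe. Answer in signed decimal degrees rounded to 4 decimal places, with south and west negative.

52.1875, 18.4583

Field J=9, O=14: +9·20° lon, +14·10° lat → SW at lon 0°, lat 50°.
Square 9, 2: +9·2° lon, +2·1° lat → SW at lon 18°, lat 52°.
Subsquare f=5, e=4: +5·0.0833333° lon, +4·0.0416667° lat → SW at lon 18.4167°, lat 52.1667°.
Cell spans 0.0833333° lon × 0.0416667° lat. Centre is SW corner plus half of each.
latitude 52.1875, longitude 18.4583.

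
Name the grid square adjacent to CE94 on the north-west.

Longitude square 9; −1 → 8.
Latitude square 4; +1 → 5.

CE85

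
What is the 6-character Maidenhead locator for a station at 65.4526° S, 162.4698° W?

AC84sn

Offset from 180°W / 90°S: lon 17.5302°, lat 24.5474°.
Field: 17.5302/20 → 0 → A, 24.5474/10 → 2 → C; chars AC.
Square: 17.5302/2 → 8, 4.5474/1 → 4; chars 84.
Subsquare: 1.5302/0.0833333 → 18 → s, 0.5474/0.0416667 → 13 → n; chars sn.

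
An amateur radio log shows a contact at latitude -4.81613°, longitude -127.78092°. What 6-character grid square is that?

CI65ce

Offset from 180°W / 90°S: lon 52.2191°, lat 85.1839°.
Field: lon ⌊52.2191/20⌋ = 2 → C; lat ⌊85.1839/10⌋ = 8 → I.
Square: lon ⌊12.2191/2⌋ = 6; lat ⌊5.1839/1⌋ = 5.
Subsquare: lon ⌊0.2191/0.0833333⌋ = 2 → c; lat ⌊0.1839/0.0416667⌋ = 4 → e.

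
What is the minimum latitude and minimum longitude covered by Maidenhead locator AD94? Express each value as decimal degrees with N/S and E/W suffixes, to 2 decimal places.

Field A=0, D=3: +0·20° lon, +3·10° lat → SW at lon -180°, lat -60°.
Square 9, 4: +9·2° lon, +4·1° lat → SW at lon -162°, lat -56°.
latitude 56.00° S, longitude 162.00° W.

56.00° S, 162.00° W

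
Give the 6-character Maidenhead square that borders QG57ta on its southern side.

Latitude subsquare a = 0; −1 → -1, wraps to 23 = x, carry into square.
Latitude square 7; −1 → 6.
The longitude characters are unchanged.

QG56tx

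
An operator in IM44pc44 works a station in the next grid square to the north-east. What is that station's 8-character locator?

Longitude extended square 4; +1 → 5.
Latitude extended square 4; +1 → 5.

IM44pc55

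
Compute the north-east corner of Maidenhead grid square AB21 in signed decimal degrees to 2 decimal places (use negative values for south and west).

-78.00, -174.00

Field A=0, B=1: +0·20° lon, +1·10° lat → SW at lon -180°, lat -80°.
Square 2, 1: +2·2° lon, +1·1° lat → SW at lon -176°, lat -79°.
Cell spans 2° lon × 1° lat. NE corner is SW corner plus one full cell.
latitude -78.00, longitude -174.00.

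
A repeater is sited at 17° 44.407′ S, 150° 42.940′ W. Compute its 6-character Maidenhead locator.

BH42pg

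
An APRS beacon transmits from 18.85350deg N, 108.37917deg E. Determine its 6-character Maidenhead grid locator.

Shift to the Maidenhead origin (180°W, 90°S): lon 288.3792, lat 108.8535.
Field (20°×10°, letters A–R): 288.3792/20 → 14 → O, 108.8535/10 → 10 → K; chars OK.
Square (2°×1°, digits 0–9): 8.3792/2 → 4, 8.8535/1 → 8; chars 48.
Subsquare (5′×2.5′, letters a–x): 0.3792/0.0833333 → 4 → e, 0.8535/0.0416667 → 20 → u; chars eu.

OK48eu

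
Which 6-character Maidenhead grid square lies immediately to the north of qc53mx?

Latitude subsquare x = 23; +1 → 24, wraps to 0 = a, carry into square.
Latitude square 3; +1 → 4.
The longitude characters are unchanged.

QC54ma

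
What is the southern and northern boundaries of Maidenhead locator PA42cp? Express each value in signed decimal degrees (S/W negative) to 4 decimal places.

-87.3750, -87.3333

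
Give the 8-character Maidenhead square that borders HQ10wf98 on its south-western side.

Longitude extended square 9; −1 → 8.
Latitude extended square 8; −1 → 7.

HQ10wf87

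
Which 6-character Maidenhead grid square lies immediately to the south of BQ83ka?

BQ82kx

Latitude subsquare a = 0; −1 → -1, wraps to 23 = x, carry into square.
Latitude square 3; −1 → 2.
The longitude characters are unchanged.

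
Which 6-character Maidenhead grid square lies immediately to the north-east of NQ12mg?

NQ12nh

Longitude subsquare m = 12; +1 → 13 = n.
Latitude subsquare g = 6; +1 → 7 = h.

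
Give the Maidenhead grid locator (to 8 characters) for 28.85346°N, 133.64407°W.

Add 180° to longitude and 90° to latitude: 46.35593, 118.85346.
Field: lon ⌊46.35593/20⌋ = 2 → C; lat ⌊118.85346/10⌋ = 11 → L.
Square: lon ⌊6.35593/2⌋ = 3; lat ⌊8.85346/1⌋ = 8.
Subsquare: lon ⌊0.35593/0.0833333⌋ = 4 → e; lat ⌊0.85346/0.0416667⌋ = 20 → u.
Extended square: lon ⌊0.02260/0.00833333⌋ = 2; lat ⌊0.02013/0.00416667⌋ = 4.

CL38eu24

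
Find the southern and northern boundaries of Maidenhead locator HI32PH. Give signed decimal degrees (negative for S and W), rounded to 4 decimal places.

Field H=7, I=8: +7·20° lon, +8·10° lat → SW at lon -40°, lat -10°.
Square 3, 2: +3·2° lon, +2·1° lat → SW at lon -34°, lat -8°.
Subsquare p=15, h=7: +15·0.0833333° lon, +7·0.0416667° lat → SW at lon -32.75°, lat -7.70833°.
Cell spans 0.0833333° lon × 0.0416667° lat.
south -7.7083, north -7.6667.

-7.7083, -7.6667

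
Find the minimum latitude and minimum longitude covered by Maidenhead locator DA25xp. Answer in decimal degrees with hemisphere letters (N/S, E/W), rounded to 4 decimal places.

84.3750° S, 114.0833° W

Field D=3, A=0: +3·20° lon, +0·10° lat → SW at lon -120°, lat -90°.
Square 2, 5: +2·2° lon, +5·1° lat → SW at lon -116°, lat -85°.
Subsquare x=23, p=15: +23·0.0833333° lon, +15·0.0416667° lat → SW at lon -114.083°, lat -84.375°.
latitude 84.3750° S, longitude 114.0833° W.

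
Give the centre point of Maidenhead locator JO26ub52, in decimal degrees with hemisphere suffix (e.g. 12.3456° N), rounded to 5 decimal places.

56.05208° N, 5.71250° E

Field J=9, O=14: +9·20° lon, +14·10° lat → SW at lon 0°, lat 50°.
Square 2, 6: +2·2° lon, +6·1° lat → SW at lon 4°, lat 56°.
Subsquare u=20, b=1: +20·0.0833333° lon, +1·0.0416667° lat → SW at lon 5.66667°, lat 56.0417°.
Extended square 5, 2: +5·0.00833333° lon, +2·0.00416667° lat → SW at lon 5.70833°, lat 56.05°.
Cell spans 0.00833333° lon × 0.00416667° lat. Centre is SW corner plus half of each.
latitude 56.05208° N, longitude 5.71250° E.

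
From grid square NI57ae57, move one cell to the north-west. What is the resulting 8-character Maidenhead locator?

NI57ae48

Longitude extended square 5; −1 → 4.
Latitude extended square 7; +1 → 8.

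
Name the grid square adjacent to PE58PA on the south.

PE57px

Latitude subsquare a = 0; −1 → -1, wraps to 23 = x, carry into square.
Latitude square 8; −1 → 7.
The longitude characters are unchanged.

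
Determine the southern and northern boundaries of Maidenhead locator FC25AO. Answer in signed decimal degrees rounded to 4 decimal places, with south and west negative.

-64.4167, -64.3750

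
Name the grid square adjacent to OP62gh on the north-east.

Longitude subsquare g = 6; +1 → 7 = h.
Latitude subsquare h = 7; +1 → 8 = i.

OP62hi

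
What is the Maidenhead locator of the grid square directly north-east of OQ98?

PQ09

Longitude square 9; +1 → 10, wraps to 0, carry into field.
Longitude field O = 14; +1 → 15 = P.
Latitude square 8; +1 → 9.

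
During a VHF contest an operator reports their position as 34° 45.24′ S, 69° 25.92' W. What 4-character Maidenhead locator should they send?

FF55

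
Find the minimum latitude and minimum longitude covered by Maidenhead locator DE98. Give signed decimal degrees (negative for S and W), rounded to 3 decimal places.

-42.000, -102.000

Field D=3, E=4: +3·20° lon, +4·10° lat → SW at lon -120°, lat -50°.
Square 9, 8: +9·2° lon, +8·1° lat → SW at lon -102°, lat -42°.
latitude -42.000, longitude -102.000.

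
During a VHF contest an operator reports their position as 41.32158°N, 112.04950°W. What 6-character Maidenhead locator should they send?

Shift to the Maidenhead origin (180°W, 90°S): lon 67.9505, lat 131.3216.
Field: lon ⌊67.9505/20⌋ = 3 → D; lat ⌊131.3216/10⌋ = 13 → N.
Square: lon ⌊7.9505/2⌋ = 3; lat ⌊1.3216/1⌋ = 1.
Subsquare: lon ⌊1.9505/0.0833333⌋ = 23 → x; lat ⌊0.3216/0.0416667⌋ = 7 → h.

DN31xh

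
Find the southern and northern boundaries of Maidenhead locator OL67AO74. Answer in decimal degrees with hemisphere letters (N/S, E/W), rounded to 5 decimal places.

27.60000° N, 27.60417° N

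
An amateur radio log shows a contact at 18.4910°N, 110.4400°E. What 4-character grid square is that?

OK58

Shift to the Maidenhead origin (180°W, 90°S): lon 290.44, lat 108.49.
Field (20°×10°, letters A–R): lon ⌊290.44/20⌋ = 14 → O; lat ⌊108.49/10⌋ = 10 → K.
Square (2°×1°, digits 0–9): lon ⌊10.44/2⌋ = 5; lat ⌊8.49/1⌋ = 8.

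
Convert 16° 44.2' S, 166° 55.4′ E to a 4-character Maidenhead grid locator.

RH33

Add 180° to longitude and 90° to latitude: 346.92, 73.26.
Field: 346.92/20 → 17 → R, 73.26/10 → 7 → H; chars RH.
Square: 6.92/2 → 3, 3.26/1 → 3; chars 33.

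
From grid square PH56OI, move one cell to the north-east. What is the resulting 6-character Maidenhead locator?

Longitude subsquare o = 14; +1 → 15 = p.
Latitude subsquare i = 8; +1 → 9 = j.

PH56pj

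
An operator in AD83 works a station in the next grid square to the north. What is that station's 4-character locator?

AD84

Latitude square 3; +1 → 4.
The longitude characters are unchanged.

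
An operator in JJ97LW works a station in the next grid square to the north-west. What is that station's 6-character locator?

Longitude subsquare l = 11; −1 → 10 = k.
Latitude subsquare w = 22; +1 → 23 = x.

JJ97kx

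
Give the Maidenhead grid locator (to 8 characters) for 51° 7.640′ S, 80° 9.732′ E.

ND08bu99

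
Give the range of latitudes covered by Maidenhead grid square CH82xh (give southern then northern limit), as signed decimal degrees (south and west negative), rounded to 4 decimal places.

-17.7083, -17.6667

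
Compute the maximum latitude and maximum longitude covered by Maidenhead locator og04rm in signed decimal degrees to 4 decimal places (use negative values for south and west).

-25.4583, 101.5000

Field O=14, G=6: +14·20° lon, +6·10° lat → SW at lon 100°, lat -30°.
Square 0, 4: +0·2° lon, +4·1° lat → SW at lon 100°, lat -26°.
Subsquare r=17, m=12: +17·0.0833333° lon, +12·0.0416667° lat → SW at lon 101.417°, lat -25.5°.
Cell spans 0.0833333° lon × 0.0416667° lat. NE corner is SW corner plus one full cell.
latitude -25.4583, longitude 101.5000.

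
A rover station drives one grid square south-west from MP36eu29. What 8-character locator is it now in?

MP36eu18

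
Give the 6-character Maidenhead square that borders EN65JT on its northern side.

EN65ju

Latitude subsquare t = 19; +1 → 20 = u.
The longitude characters are unchanged.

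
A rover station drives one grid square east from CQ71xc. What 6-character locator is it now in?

CQ81ac

Longitude subsquare x = 23; +1 → 24, wraps to 0 = a, carry into square.
Longitude square 7; +1 → 8.
The latitude characters are unchanged.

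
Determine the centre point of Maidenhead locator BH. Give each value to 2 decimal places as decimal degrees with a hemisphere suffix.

15.00° S, 150.00° W

Field B=1, H=7: +1·20° lon, +7·10° lat → SW at lon -160°, lat -20°.
Cell spans 20° lon × 10° lat. Centre is SW corner plus half of each.
latitude 15.00° S, longitude 150.00° W.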